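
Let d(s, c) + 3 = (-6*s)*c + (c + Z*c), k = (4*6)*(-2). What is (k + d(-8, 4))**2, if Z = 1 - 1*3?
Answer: 18769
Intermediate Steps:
Z = -2 (Z = 1 - 3 = -2)
k = -48 (k = 24*(-2) = -48)
d(s, c) = -3 - c - 6*c*s (d(s, c) = -3 + ((-6*s)*c + (c - 2*c)) = -3 + (-6*c*s - c) = -3 + (-c - 6*c*s) = -3 - c - 6*c*s)
(k + d(-8, 4))**2 = (-48 + (-3 - 1*4 - 6*4*(-8)))**2 = (-48 + (-3 - 4 + 192))**2 = (-48 + 185)**2 = 137**2 = 18769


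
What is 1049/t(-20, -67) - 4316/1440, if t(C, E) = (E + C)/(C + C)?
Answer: 5003909/10440 ≈ 479.30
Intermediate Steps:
t(C, E) = (C + E)/(2*C) (t(C, E) = (C + E)/((2*C)) = (C + E)*(1/(2*C)) = (C + E)/(2*C))
1049/t(-20, -67) - 4316/1440 = 1049/(((1/2)*(-20 - 67)/(-20))) - 4316/1440 = 1049/(((1/2)*(-1/20)*(-87))) - 4316*1/1440 = 1049/(87/40) - 1079/360 = 1049*(40/87) - 1079/360 = 41960/87 - 1079/360 = 5003909/10440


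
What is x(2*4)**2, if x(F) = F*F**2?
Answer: 262144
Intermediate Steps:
x(F) = F**3
x(2*4)**2 = ((2*4)**3)**2 = (8**3)**2 = 512**2 = 262144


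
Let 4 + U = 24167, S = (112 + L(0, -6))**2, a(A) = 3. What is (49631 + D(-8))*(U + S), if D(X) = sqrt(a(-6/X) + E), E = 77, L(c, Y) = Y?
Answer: 1756887769 + 141596*sqrt(5) ≈ 1.7572e+9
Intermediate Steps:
S = 11236 (S = (112 - 6)**2 = 106**2 = 11236)
U = 24163 (U = -4 + 24167 = 24163)
D(X) = 4*sqrt(5) (D(X) = sqrt(3 + 77) = sqrt(80) = 4*sqrt(5))
(49631 + D(-8))*(U + S) = (49631 + 4*sqrt(5))*(24163 + 11236) = (49631 + 4*sqrt(5))*35399 = 1756887769 + 141596*sqrt(5)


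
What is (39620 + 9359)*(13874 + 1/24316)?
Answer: 16523564501115/24316 ≈ 6.7953e+8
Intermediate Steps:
(39620 + 9359)*(13874 + 1/24316) = 48979*(13874 + 1/24316) = 48979*(337360185/24316) = 16523564501115/24316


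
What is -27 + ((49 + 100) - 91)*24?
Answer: 1365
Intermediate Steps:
-27 + ((49 + 100) - 91)*24 = -27 + (149 - 91)*24 = -27 + 58*24 = -27 + 1392 = 1365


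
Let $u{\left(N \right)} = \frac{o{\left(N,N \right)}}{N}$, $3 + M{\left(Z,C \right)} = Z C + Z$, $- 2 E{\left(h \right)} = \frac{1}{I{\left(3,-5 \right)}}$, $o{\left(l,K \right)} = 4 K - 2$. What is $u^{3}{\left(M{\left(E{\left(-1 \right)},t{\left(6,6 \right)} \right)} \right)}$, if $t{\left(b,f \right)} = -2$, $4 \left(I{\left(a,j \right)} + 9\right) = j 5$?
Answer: $\frac{640503928}{6331625} \approx 101.16$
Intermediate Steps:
$o{\left(l,K \right)} = -2 + 4 K$
$I{\left(a,j \right)} = -9 + \frac{5 j}{4}$ ($I{\left(a,j \right)} = -9 + \frac{j 5}{4} = -9 + \frac{5 j}{4}$)
$E{\left(h \right)} = \frac{2}{61}$ ($E{\left(h \right)} = - \frac{1}{2 \left(-9 + \frac{5}{4} \left(-5\right)\right)} = - \frac{1}{2 \left(-9 - \frac{25}{4}\right)} = - \frac{1}{2 \left(- \frac{61}{4}\right)} = \left(- \frac{1}{2}\right) \left(- \frac{4}{61}\right) = \frac{2}{61}$)
$M{\left(Z,C \right)} = -3 + Z + C Z$ ($M{\left(Z,C \right)} = -3 + \left(Z C + Z\right) = -3 + \left(C Z + Z\right) = -3 + \left(Z + C Z\right) = -3 + Z + C Z$)
$u{\left(N \right)} = \frac{-2 + 4 N}{N}$
$u^{3}{\left(M{\left(E{\left(-1 \right)},t{\left(6,6 \right)} \right)} \right)} = \left(4 - \frac{2}{-3 + \frac{2}{61} - \frac{4}{61}}\right)^{3} = \left(4 - \frac{2}{- \frac{185}{61}}\right)^{3} = \left(4 - - \frac{122}{185}\right)^{3} = \left(4 + \frac{122}{185}\right)^{3} = \left(\frac{862}{185}\right)^{3} = \frac{640503928}{6331625}$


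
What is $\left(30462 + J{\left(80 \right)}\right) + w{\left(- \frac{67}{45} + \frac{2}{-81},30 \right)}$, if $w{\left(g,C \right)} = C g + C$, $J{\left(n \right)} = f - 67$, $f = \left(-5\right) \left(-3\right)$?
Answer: $\frac{820654}{27} \approx 30395.0$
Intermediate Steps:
$f = 15$
$J{\left(n \right)} = -52$ ($J{\left(n \right)} = 15 - 67 = -52$)
$w{\left(g,C \right)} = C + C g$
$\left(30462 + J{\left(80 \right)}\right) + w{\left(- \frac{67}{45} + \frac{2}{-81},30 \right)} = \left(30462 - 52\right) + 30 \left(1 + \left(- \frac{67}{45} + \frac{2}{-81}\right)\right) = 30410 + 30 \left(1 + \left(\left(-67\right) \frac{1}{45} + 2 \left(- \frac{1}{81}\right)\right)\right) = 30410 + 30 \left(1 - \frac{613}{405}\right) = 30410 + 30 \left(- \frac{208}{405}\right) = 30410 - \frac{416}{27} = \frac{820654}{27}$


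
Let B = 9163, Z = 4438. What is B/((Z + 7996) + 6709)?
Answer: 9163/19143 ≈ 0.47866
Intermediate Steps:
B/((Z + 7996) + 6709) = 9163/((4438 + 7996) + 6709) = 9163/(12434 + 6709) = 9163/19143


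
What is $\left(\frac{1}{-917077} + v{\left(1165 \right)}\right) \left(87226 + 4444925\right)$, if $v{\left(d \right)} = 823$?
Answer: $\frac{3420660772749870}{917077} \approx 3.73 \cdot 10^{9}$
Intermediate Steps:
$\left(\frac{1}{-917077} + v{\left(1165 \right)}\right) \left(87226 + 4444925\right) = \left(\frac{1}{-917077} + 823\right) \left(87226 + 4444925\right) = \left(- \frac{1}{917077} + 823\right) 4532151 = \frac{754754370}{917077} \cdot 4532151 = \frac{3420660772749870}{917077}$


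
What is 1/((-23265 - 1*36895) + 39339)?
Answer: -1/20821 ≈ -4.8028e-5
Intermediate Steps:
1/((-23265 - 1*36895) + 39339) = 1/((-23265 - 36895) + 39339) = 1/(-60160 + 39339) = 1/(-20821) = -1/20821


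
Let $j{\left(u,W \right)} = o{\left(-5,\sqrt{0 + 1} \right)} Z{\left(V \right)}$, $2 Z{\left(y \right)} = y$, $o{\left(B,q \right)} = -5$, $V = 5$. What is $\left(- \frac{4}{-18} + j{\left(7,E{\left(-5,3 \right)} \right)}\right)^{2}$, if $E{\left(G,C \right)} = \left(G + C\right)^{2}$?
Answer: $\frac{48841}{324} \approx 150.74$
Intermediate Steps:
$Z{\left(y \right)} = \frac{y}{2}$
$E{\left(G,C \right)} = \left(C + G\right)^{2}$
$j{\left(u,W \right)} = - \frac{25}{2}$ ($j{\left(u,W \right)} = - 5 \cdot \frac{1}{2} \cdot 5 = \left(-5\right) \frac{5}{2} = - \frac{25}{2}$)
$\left(- \frac{4}{-18} + j{\left(7,E{\left(-5,3 \right)} \right)}\right)^{2} = \left(- \frac{4}{-18} - \frac{25}{2}\right)^{2} = \left(\left(-4\right) \left(- \frac{1}{18}\right) - \frac{25}{2}\right)^{2} = \left(\frac{2}{9} - \frac{25}{2}\right)^{2} = \left(- \frac{221}{18}\right)^{2} = \frac{48841}{324}$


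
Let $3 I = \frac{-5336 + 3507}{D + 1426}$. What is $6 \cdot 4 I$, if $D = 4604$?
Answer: $- \frac{7316}{3015} \approx -2.4265$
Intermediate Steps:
$I = - \frac{1829}{18090}$ ($I = \frac{\left(-5336 + 3507\right) \frac{1}{4604 + 1426}}{3} = \frac{\left(-1829\right) \frac{1}{6030}}{3} = \frac{1}{3} \left(- \frac{1829}{6030}\right) = - \frac{1829}{18090} \approx -0.10111$)
$6 \cdot 4 I = 6 \cdot 4 \left(- \frac{1829}{18090}\right) = 24 \left(- \frac{1829}{18090}\right) = - \frac{7316}{3015}$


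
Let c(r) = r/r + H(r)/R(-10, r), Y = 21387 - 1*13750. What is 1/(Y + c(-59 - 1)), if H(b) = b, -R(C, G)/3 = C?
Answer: 1/7636 ≈ 0.00013096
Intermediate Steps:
R(C, G) = -3*C
Y = 7637 (Y = 21387 - 13750 = 7637)
c(r) = 1 + r/30 (c(r) = r/r + r/((-3*(-10))) = 1 + r/30)
1/(Y + c(-59 - 1)) = 1/(7637 + (1 + (-59 - 1)/30)) = 1/(7637 + (1 + (1/30)*(-60))) = 1/(7637 + (1 - 2)) = 1/(7637 - 1) = 1/7636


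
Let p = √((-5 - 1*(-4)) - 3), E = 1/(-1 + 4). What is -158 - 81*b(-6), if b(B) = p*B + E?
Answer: -185 + 972*I ≈ -185.0 + 972.0*I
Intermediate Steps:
E = ⅓ (E = 1/3 = ⅓ ≈ 0.33333)
p = 2*I (p = √((-5 + 4) - 3) = √(-1 - 3) = √(-4) = 2*I ≈ 2.0*I)
b(B) = ⅓ + 2*I*B (b(B) = (2*I)*B + ⅓ = 2*I*B + ⅓ = ⅓ + 2*I*B)
-158 - 81*b(-6) = -158 - 81*(⅓ + 2*I*(-6)) = -158 - 81*(⅓ - 12*I) = -158 + (-27 + 972*I) = -185 + 972*I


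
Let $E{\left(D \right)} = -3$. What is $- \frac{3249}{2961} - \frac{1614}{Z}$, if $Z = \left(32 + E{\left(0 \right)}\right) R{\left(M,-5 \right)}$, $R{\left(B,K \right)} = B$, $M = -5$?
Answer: $\frac{478661}{47705} \approx 10.034$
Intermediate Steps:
$Z = -145$ ($Z = \left(32 - 3\right) \left(-5\right) = 29 \left(-5\right) = -145$)
$- \frac{3249}{2961} - \frac{1614}{Z} = - \frac{3249}{2961} - \frac{1614}{-145} = \left(-3249\right) \frac{1}{2961} - - \frac{1614}{145} = - \frac{361}{329} + \frac{1614}{145} = \frac{478661}{47705}$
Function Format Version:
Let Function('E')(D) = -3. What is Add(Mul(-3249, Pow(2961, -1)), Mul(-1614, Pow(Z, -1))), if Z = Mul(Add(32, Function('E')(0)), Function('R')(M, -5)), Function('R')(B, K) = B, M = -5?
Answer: Rational(478661, 47705) ≈ 10.034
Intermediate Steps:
Z = -145 (Z = Mul(Add(32, -3), -5) = Mul(29, -5) = -145)
Add(Mul(-3249, Pow(2961, -1)), Mul(-1614, Pow(Z, -1))) = Add(Mul(-3249, Pow(2961, -1)), Mul(-1614, Pow(-145, -1))) = Add(Mul(-3249, Rational(1, 2961)), Mul(-1614, Rational(-1, 145))) = Add(Rational(-361, 329), Rational(1614, 145)) = Rational(478661, 47705)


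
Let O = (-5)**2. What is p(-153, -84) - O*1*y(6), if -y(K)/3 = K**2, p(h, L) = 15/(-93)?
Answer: 83695/31 ≈ 2699.8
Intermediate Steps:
p(h, L) = -5/31 (p(h, L) = 15*(-1/93) = -5/31)
O = 25
y(K) = -3*K**2
p(-153, -84) - O*1*y(6) = -5/31 - 25*1*(-3*6**2) = -5/31 - 25*(-3*36) = -5/31 - 25*(-108) = -5/31 - 1*(-2700) = -5/31 + 2700 = 83695/31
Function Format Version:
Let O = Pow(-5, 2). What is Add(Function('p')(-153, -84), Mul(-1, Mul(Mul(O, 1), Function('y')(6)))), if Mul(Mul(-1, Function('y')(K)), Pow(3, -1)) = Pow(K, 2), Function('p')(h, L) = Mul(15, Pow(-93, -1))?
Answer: Rational(83695, 31) ≈ 2699.8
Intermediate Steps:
Function('p')(h, L) = Rational(-5, 31) (Function('p')(h, L) = Mul(15, Rational(-1, 93)) = Rational(-5, 31))
O = 25
Function('y')(K) = Mul(-3, Pow(K, 2))
Add(Function('p')(-153, -84), Mul(-1, Mul(Mul(O, 1), Function('y')(6)))) = Add(Rational(-5, 31), Mul(-1, Mul(Mul(25, 1), Mul(-3, Pow(6, 2))))) = Add(Rational(-5, 31), Mul(-1, Mul(25, Mul(-3, 36)))) = Add(Rational(-5, 31), Mul(-1, Mul(25, -108))) = Add(Rational(-5, 31), Mul(-1, -2700)) = Add(Rational(-5, 31), 2700) = Rational(83695, 31)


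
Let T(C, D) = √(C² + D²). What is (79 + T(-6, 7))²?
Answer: (79 + √85)² ≈ 7782.7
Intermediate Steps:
(79 + T(-6, 7))² = (79 + √((-6)² + 7²))² = (79 + √(36 + 49))² = (79 + √85)²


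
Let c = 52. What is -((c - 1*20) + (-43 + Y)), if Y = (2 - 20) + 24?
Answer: 5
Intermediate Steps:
Y = 6 (Y = -18 + 24 = 6)
-((c - 1*20) + (-43 + Y)) = -((52 - 1*20) + (-43 + 6)) = -((52 - 20) - 37) = -(32 - 37) = -1*(-5) = 5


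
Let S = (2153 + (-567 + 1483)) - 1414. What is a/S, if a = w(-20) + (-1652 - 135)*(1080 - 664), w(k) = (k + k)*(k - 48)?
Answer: -740672/1655 ≈ -447.54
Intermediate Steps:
w(k) = 2*k*(-48 + k) (w(k) = (2*k)*(-48 + k) = 2*k*(-48 + k))
S = 1655 (S = (2153 + 916) - 1414 = 3069 - 1414 = 1655)
a = -740672 (a = 2*(-20)*(-48 - 20) + (-1652 - 135)*(1080 - 664) = 2*(-20)*(-68) - 1787*416 = 2720 - 743392 = -740672)
a/S = -740672/1655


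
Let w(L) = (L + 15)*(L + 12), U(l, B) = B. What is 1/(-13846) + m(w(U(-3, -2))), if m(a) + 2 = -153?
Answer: -2146131/13846 ≈ -155.00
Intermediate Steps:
w(L) = (12 + L)*(15 + L) (w(L) = (15 + L)*(12 + L) = (12 + L)*(15 + L))
m(a) = -155 (m(a) = -2 - 153 = -155)
1/(-13846) + m(w(U(-3, -2))) = 1/(-13846) - 155 = -1/13846 - 155 = -2146131/13846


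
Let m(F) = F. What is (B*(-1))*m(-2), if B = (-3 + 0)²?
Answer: 18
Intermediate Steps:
B = 9 (B = (-3)² = 9)
(B*(-1))*m(-2) = (9*(-1))*(-2) = -9*(-2) = 18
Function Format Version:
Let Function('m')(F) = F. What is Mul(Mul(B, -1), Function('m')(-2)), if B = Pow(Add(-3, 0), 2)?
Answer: 18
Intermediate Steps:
B = 9 (B = Pow(-3, 2) = 9)
Mul(Mul(B, -1), Function('m')(-2)) = Mul(Mul(9, -1), -2) = Mul(-9, -2) = 18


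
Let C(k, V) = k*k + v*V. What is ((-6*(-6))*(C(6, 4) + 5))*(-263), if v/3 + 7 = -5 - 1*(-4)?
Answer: 520740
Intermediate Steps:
v = -24 (v = -21 + 3*(-5 - 1*(-4)) = -21 + 3*(-5 + 4) = -21 + 3*(-1) = -21 - 3 = -24)
C(k, V) = k² - 24*V (C(k, V) = k*k - 24*V = k² - 24*V)
((-6*(-6))*(C(6, 4) + 5))*(-263) = ((-6*(-6))*((6² - 24*4) + 5))*(-263) = (36*((36 - 96) + 5))*(-263) = (36*(-60 + 5))*(-263) = (36*(-55))*(-263) = -1980*(-263) = 520740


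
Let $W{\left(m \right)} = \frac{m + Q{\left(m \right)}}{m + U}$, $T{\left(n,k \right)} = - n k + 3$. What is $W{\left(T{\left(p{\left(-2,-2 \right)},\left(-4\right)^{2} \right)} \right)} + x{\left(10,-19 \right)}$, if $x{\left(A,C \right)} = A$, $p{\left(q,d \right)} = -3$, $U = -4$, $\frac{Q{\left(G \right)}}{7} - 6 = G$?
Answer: $\frac{920}{47} \approx 19.574$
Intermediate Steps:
$Q{\left(G \right)} = 42 + 7 G$
$T{\left(n,k \right)} = 3 - k n$ ($T{\left(n,k \right)} = - k n + 3 = 3 - k n$)
$W{\left(m \right)} = \frac{42 + 8 m}{-4 + m}$ ($W{\left(m \right)} = \frac{m + \left(42 + 7 m\right)}{m - 4} = \frac{42 + 8 m}{-4 + m}$)
$W{\left(T{\left(p{\left(-2,-2 \right)},\left(-4\right)^{2} \right)} \right)} + x{\left(10,-19 \right)} = \frac{2 \left(21 + 4 \left(3 - \left(-4\right)^{2} \left(-3\right)\right)\right)}{-4 - \left(-3 + \left(-4\right)^{2} \left(-3\right)\right)} + 10 = \frac{2 \left(21 + 4 \left(3 - 16 \left(-3\right)\right)\right)}{-4 - \left(-3 + 16 \left(-3\right)\right)} + 10 = \frac{2 \left(21 + 4 \left(3 + 48\right)\right)}{-4 + \left(3 + 48\right)} + 10 = \frac{2 \left(21 + 4 \cdot 51\right)}{-4 + 51} + 10 = \frac{2 \left(21 + 204\right)}{47} + 10 = 2 \cdot \frac{1}{47} \cdot 225 + 10 = \frac{450}{47} + 10 = \frac{920}{47}$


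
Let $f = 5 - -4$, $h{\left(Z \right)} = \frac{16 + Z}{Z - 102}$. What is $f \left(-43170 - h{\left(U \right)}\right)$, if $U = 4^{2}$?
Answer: $- \frac{16706646}{43} \approx -3.8853 \cdot 10^{5}$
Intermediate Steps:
$U = 16$
$h{\left(Z \right)} = \frac{16 + Z}{-102 + Z}$
$f = 9$ ($f = 5 + 4 = 9$)
$f \left(-43170 - h{\left(U \right)}\right) = 9 \left(-43170 - \frac{16 + 16}{-102 + 16}\right) = 9 \left(-43170 - \frac{1}{-86} \cdot 32\right) = 9 \left(-43170 - \left(- \frac{1}{86}\right) 32\right) = 9 \left(-43170 - - \frac{16}{43}\right) = 9 \left(-43170 + \frac{16}{43}\right) = 9 \left(- \frac{1856294}{43}\right) = - \frac{16706646}{43}$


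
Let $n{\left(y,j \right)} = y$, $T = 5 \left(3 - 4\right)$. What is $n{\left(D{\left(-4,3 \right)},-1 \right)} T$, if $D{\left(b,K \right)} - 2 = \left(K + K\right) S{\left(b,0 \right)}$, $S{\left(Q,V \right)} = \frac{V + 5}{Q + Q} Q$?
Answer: $-85$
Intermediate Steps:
$S{\left(Q,V \right)} = \frac{5}{2} + \frac{V}{2}$ ($S{\left(Q,V \right)} = \frac{5 + V}{2 Q} Q = \frac{5}{2} + \frac{V}{2}$)
$T = -5$ ($T = 5 \left(-1\right) = -5$)
$D{\left(b,K \right)} = 2 + 5 K$ ($D{\left(b,K \right)} = 2 + \left(K + K\right) \left(\frac{5}{2} + \frac{1}{2} \cdot 0\right) = 2 + 2 K \left(\frac{5}{2} + 0\right) = 2 + 2 K \frac{5}{2} = 2 + 5 K$)
$n{\left(D{\left(-4,3 \right)},-1 \right)} T = \left(2 + 5 \cdot 3\right) \left(-5\right) = \left(2 + 15\right) \left(-5\right) = 17 \left(-5\right) = -85$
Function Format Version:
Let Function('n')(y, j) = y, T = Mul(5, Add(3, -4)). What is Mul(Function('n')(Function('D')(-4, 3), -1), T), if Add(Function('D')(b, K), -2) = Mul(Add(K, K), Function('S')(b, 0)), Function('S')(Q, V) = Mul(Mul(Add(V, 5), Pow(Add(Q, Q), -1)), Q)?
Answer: -85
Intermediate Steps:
Function('S')(Q, V) = Add(Rational(5, 2), Mul(Rational(1, 2), V)) (Function('S')(Q, V) = Mul(Mul(Add(5, V), Pow(Mul(2, Q), -1)), Q) = Mul(Mul(Add(5, V), Mul(Rational(1, 2), Pow(Q, -1))), Q) = Mul(Mul(Rational(1, 2), Pow(Q, -1), Add(5, V)), Q) = Add(Rational(5, 2), Mul(Rational(1, 2), V)))
T = -5 (T = Mul(5, -1) = -5)
Function('D')(b, K) = Add(2, Mul(5, K)) (Function('D')(b, K) = Add(2, Mul(Add(K, K), Add(Rational(5, 2), Mul(Rational(1, 2), 0)))) = Add(2, Mul(Mul(2, K), Add(Rational(5, 2), 0))) = Add(2, Mul(Mul(2, K), Rational(5, 2))) = Add(2, Mul(5, K)))
Mul(Function('n')(Function('D')(-4, 3), -1), T) = Mul(Add(2, Mul(5, 3)), -5) = Mul(Add(2, 15), -5) = Mul(17, -5) = -85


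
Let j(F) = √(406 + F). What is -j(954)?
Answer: -4*√85 ≈ -36.878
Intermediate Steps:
-j(954) = -√(406 + 954) = -√1360 = -4*√85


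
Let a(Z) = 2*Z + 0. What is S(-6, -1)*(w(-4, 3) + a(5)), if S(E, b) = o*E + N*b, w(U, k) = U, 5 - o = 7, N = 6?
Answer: 36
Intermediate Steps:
o = -2 (o = 5 - 1*7 = 5 - 7 = -2)
S(E, b) = -2*E + 6*b
a(Z) = 2*Z
S(-6, -1)*(w(-4, 3) + a(5)) = (-2*(-6) + 6*(-1))*(-4 + 2*5) = (12 - 6)*(-4 + 10) = 6*6 = 36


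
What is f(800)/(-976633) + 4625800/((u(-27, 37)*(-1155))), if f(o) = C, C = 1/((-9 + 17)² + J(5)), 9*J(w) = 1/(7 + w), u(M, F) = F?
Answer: -127473150397484/1177648208187 ≈ -108.24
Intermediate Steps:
J(w) = 1/(9*(7 + w))
C = 108/6913 (C = 1/((-9 + 17)² + 1/(9*(7 + 5))) = 1/(8² + (⅑)/12) = 1/(64 + (⅑)*(1/12)) = 1/(64 + 1/108) = 1/(6913/108) = 108/6913 ≈ 0.015623)
f(o) = 108/6913
f(800)/(-976633) + 4625800/((u(-27, 37)*(-1155))) = (108/6913)/(-976633) + 4625800/((37*(-1155))) = (108/6913)*(-1/976633) + 4625800/(-42735) = -108/6751463929 + 4625800*(-1/42735) = -108/6751463929 - 925160/8547 = -127473150397484/1177648208187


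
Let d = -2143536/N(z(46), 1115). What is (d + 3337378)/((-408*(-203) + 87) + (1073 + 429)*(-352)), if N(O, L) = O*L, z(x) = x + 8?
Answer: -33490230974/4473532755 ≈ -7.4863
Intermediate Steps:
z(x) = 8 + x
N(O, L) = L*O
d = -357256/10035 (d = -2143536*1/(1115*(8 + 46)) = -2143536/(1115*54) = -2143536/60210 = -2143536*1/60210 = -357256/10035 ≈ -35.601)
(d + 3337378)/((-408*(-203) + 87) + (1073 + 429)*(-352)) = (-357256/10035 + 3337378)/((-408*(-203) + 87) + (1073 + 429)*(-352)) = 33490230974/(10035*((82824 + 87) + 1502*(-352))) = 33490230974/(10035*(82911 - 528704)) = (33490230974/10035)/(-445793) = (33490230974/10035)*(-1/445793) = -33490230974/4473532755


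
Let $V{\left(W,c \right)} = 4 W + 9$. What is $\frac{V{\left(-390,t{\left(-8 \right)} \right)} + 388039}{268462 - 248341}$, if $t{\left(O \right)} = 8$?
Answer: $\frac{386488}{20121} \approx 19.208$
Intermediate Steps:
$V{\left(W,c \right)} = 9 + 4 W$
$\frac{V{\left(-390,t{\left(-8 \right)} \right)} + 388039}{268462 - 248341} = \frac{\left(9 + 4 \left(-390\right)\right) + 388039}{268462 - 248341} = \frac{\left(9 - 1560\right) + 388039}{20121} = \left(-1551 + 388039\right) \frac{1}{20121} = 386488 \cdot \frac{1}{20121} = \frac{386488}{20121}$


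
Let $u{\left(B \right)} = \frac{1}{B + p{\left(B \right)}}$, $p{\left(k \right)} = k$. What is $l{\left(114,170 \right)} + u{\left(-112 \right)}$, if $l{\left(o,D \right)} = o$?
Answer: $\frac{25535}{224} \approx 114.0$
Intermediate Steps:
$u{\left(B \right)} = \frac{1}{2 B}$ ($u{\left(B \right)} = \frac{1}{B + B} = \frac{1}{2 B}$)
$l{\left(114,170 \right)} + u{\left(-112 \right)} = 114 + \frac{1}{2 \left(-112\right)} = 114 + \frac{1}{2} \left(- \frac{1}{112}\right) = 114 - \frac{1}{224} = \frac{25535}{224}$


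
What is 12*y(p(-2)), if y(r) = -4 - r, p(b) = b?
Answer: -24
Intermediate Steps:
12*y(p(-2)) = 12*(-4 - 1*(-2)) = 12*(-4 + 2) = 12*(-2) = -24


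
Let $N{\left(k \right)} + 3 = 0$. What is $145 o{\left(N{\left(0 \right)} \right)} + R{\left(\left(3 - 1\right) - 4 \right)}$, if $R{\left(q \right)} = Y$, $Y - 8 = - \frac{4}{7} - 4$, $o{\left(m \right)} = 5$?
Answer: $\frac{5099}{7} \approx 728.43$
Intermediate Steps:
$N{\left(k \right)} = -3$ ($N{\left(k \right)} = -3 + 0 = -3$)
$Y = \frac{24}{7}$ ($Y = 8 - \left(4 + \frac{4}{7}\right) = 8 - \frac{32}{7} = \frac{24}{7} \approx 3.4286$)
$R{\left(q \right)} = \frac{24}{7}$
$145 o{\left(N{\left(0 \right)} \right)} + R{\left(\left(3 - 1\right) - 4 \right)} = 145 \cdot 5 + \frac{24}{7} = 725 + \frac{24}{7} = \frac{5099}{7}$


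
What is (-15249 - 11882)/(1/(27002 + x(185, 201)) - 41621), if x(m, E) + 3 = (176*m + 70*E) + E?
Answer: 2003081730/3072878429 ≈ 0.65186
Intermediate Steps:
x(m, E) = -3 + 71*E + 176*m (x(m, E) = -3 + ((176*m + 70*E) + E) = -3 + ((70*E + 176*m) + E) = -3 + (71*E + 176*m) = -3 + 71*E + 176*m)
(-15249 - 11882)/(1/(27002 + x(185, 201)) - 41621) = (-15249 - 11882)/(1/(27002 + (-3 + 71*201 + 176*185)) - 41621) = -27131/(1/(27002 + (-3 + 14271 + 32560)) - 41621) = -27131/(1/(27002 + 46828) - 41621) = -27131/(1/73830 - 41621) = -27131/(-3072878429/73830) = -27131*(-73830/3072878429) = 2003081730/3072878429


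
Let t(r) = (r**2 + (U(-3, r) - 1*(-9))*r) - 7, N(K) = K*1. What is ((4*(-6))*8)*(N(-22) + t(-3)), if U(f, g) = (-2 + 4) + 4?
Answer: 12480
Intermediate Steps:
N(K) = K
U(f, g) = 6 (U(f, g) = 2 + 4 = 6)
t(r) = -7 + r**2 + 15*r (t(r) = (r**2 + (6 - 1*(-9))*r) - 7 = (r**2 + (6 + 9)*r) - 7 = (r**2 + 15*r) - 7 = -7 + r**2 + 15*r)
((4*(-6))*8)*(N(-22) + t(-3)) = ((4*(-6))*8)*(-22 + (-7 + (-3)**2 + 15*(-3))) = (-24*8)*(-22 + (-7 + 9 - 45)) = -192*(-22 - 43) = -192*(-65) = 12480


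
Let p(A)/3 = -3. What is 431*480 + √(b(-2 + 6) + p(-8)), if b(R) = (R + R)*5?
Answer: 206880 + √31 ≈ 2.0689e+5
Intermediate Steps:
p(A) = -9 (p(A) = 3*(-3) = -9)
b(R) = 10*R (b(R) = (2*R)*5 = 10*R)
431*480 + √(b(-2 + 6) + p(-8)) = 431*480 + √(10*(-2 + 6) - 9) = 206880 + √(10*4 - 9) = 206880 + √(40 - 9) = 206880 + √31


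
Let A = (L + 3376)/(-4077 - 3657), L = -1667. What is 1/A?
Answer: -7734/1709 ≈ -4.5255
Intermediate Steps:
A = -1709/7734 (A = (-1667 + 3376)/(-4077 - 3657) = 1709/(-7734) = 1709*(-1/7734) = -1709/7734 ≈ -0.22097)
1/A = 1/(-1709/7734) = -7734/1709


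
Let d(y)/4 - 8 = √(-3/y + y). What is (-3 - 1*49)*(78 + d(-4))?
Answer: -5720 - 104*I*√13 ≈ -5720.0 - 374.98*I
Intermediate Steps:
d(y) = 32 + 4*√(y - 3/y) (d(y) = 32 + 4*√(-3/y + y) = 32 + 4*√(y - 3/y))
(-3 - 1*49)*(78 + d(-4)) = (-3 - 1*49)*(78 + (32 + 4*√(-4 - 3/(-4)))) = (-3 - 49)*(78 + (32 + 4*√(-4 - 3*(-¼)))) = -52*(78 + (32 + 4*√(-4 + ¾))) = -52*(78 + (32 + 4*√(-13/4))) = -52*(78 + (32 + 4*(I*√13/2))) = -52*(78 + (32 + 2*I*√13)) = -52*(110 + 2*I*√13) = -5720 - 104*I*√13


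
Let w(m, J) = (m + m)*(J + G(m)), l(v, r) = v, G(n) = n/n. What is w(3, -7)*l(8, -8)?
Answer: -288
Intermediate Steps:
G(n) = 1
w(m, J) = 2*m*(1 + J) (w(m, J) = (m + m)*(J + 1) = (2*m)*(1 + J) = 2*m*(1 + J))
w(3, -7)*l(8, -8) = (2*3*(1 - 7))*8 = (2*3*(-6))*8 = -36*8 = -288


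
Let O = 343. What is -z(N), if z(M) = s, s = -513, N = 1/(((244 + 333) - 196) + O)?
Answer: 513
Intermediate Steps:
N = 1/724 (N = 1/(((244 + 333) - 196) + 343) = 1/((577 - 196) + 343) = 1/(381 + 343) = 1/724 ≈ 0.0013812)
z(M) = -513
-z(N) = -1*(-513) = 513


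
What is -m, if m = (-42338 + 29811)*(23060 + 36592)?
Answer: 747260604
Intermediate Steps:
m = -747260604 (m = -12527*59652 = -747260604)
-m = -1*(-747260604) = 747260604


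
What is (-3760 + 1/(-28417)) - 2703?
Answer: -183659072/28417 ≈ -6463.0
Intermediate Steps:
(-3760 + 1/(-28417)) - 2703 = (-3760 - 1/28417) - 2703 = -106847921/28417 - 2703 = -183659072/28417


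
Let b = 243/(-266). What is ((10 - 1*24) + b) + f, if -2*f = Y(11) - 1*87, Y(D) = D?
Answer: 6141/266 ≈ 23.086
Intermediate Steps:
b = -243/266 (b = 243*(-1/266) = -243/266 ≈ -0.91353)
f = 38 (f = -(11 - 1*87)/2 = -(11 - 87)/2 = -1/2*(-76) = 38)
((10 - 1*24) + b) + f = ((10 - 1*24) - 243/266) + 38 = ((10 - 24) - 243/266) + 38 = (-14 - 243/266) + 38 = -3967/266 + 38 = 6141/266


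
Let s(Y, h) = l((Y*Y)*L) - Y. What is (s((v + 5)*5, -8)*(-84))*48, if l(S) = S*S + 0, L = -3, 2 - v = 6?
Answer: -22659840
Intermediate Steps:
v = -4 (v = 2 - 1*6 = 2 - 6 = -4)
l(S) = S**2 (l(S) = S**2 + 0 = S**2)
s(Y, h) = -Y + 9*Y**4 (s(Y, h) = ((Y*Y)*(-3))**2 - Y = (Y**2*(-3))**2 - Y = (-3*Y**2)**2 - Y = 9*Y**4 - Y = -Y + 9*Y**4)
(s((v + 5)*5, -8)*(-84))*48 = ((-(-4 + 5)*5 + 9*((-4 + 5)*5)**4)*(-84))*48 = ((-5 + 9*(1*5)**4)*(-84))*48 = ((-1*5 + 9*5**4)*(-84))*48 = ((-5 + 9*625)*(-84))*48 = ((-5 + 5625)*(-84))*48 = (5620*(-84))*48 = -472080*48 = -22659840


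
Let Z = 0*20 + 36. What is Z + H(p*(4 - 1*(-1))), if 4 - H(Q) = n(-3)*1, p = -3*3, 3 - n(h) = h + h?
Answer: 31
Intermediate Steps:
n(h) = 3 - 2*h (n(h) = 3 - (h + h) = 3 - 2*h)
p = -9
H(Q) = -5 (H(Q) = 4 - (3 - 2*(-3)) = 4 - (3 + 6) = 4 - 9 = -5)
Z = 36 (Z = 0 + 36 = 36)
Z + H(p*(4 - 1*(-1))) = 36 - 5 = 31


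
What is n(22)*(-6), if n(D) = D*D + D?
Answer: -3036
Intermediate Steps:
n(D) = D + D**2 (n(D) = D**2 + D = D + D**2)
n(22)*(-6) = (22*(1 + 22))*(-6) = (22*23)*(-6) = 506*(-6) = -3036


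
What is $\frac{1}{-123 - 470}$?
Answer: $- \frac{1}{593} \approx -0.0016863$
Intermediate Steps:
$\frac{1}{-123 - 470} = \frac{1}{-593} = - \frac{1}{593}$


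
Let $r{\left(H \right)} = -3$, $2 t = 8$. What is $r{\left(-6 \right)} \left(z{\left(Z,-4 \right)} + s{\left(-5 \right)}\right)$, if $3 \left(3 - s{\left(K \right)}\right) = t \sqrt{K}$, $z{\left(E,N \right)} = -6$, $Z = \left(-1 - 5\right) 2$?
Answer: $9 + 4 i \sqrt{5} \approx 9.0 + 8.9443 i$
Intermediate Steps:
$t = 4$ ($t = \frac{1}{2} \cdot 8 = 4$)
$Z = -12$ ($Z = \left(-6\right) 2 = -12$)
$s{\left(K \right)} = 3 - \frac{4 \sqrt{K}}{3}$
$r{\left(-6 \right)} \left(z{\left(Z,-4 \right)} + s{\left(-5 \right)}\right) = - 3 \left(-6 + \left(3 - \frac{4 \sqrt{-5}}{3}\right)\right) = - 3 \left(-6 + \left(3 - \frac{4 i \sqrt{5}}{3}\right)\right) = - 3 \left(-3 - \frac{4 i \sqrt{5}}{3}\right) = 9 + 4 i \sqrt{5}$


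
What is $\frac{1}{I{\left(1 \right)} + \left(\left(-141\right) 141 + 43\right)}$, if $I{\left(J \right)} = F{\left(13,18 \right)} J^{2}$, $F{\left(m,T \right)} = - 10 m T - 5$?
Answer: $- \frac{1}{22183} \approx -4.508 \cdot 10^{-5}$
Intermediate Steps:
$F{\left(m,T \right)} = -5 - 10 T m$ ($F{\left(m,T \right)} = - 10 T m - 5 = -5 - 10 T m$)
$I{\left(J \right)} = - 2345 J^{2}$ ($I{\left(J \right)} = \left(-5 - 180 \cdot 13\right) J^{2} = \left(-5 - 2340\right) J^{2} = - 2345 J^{2}$)
$\frac{1}{I{\left(1 \right)} + \left(\left(-141\right) 141 + 43\right)} = \frac{1}{- 2345 \cdot 1^{2} + \left(\left(-141\right) 141 + 43\right)} = \frac{1}{\left(-2345\right) 1 + \left(-19881 + 43\right)} = \frac{1}{-2345 - 19838} = \frac{1}{-22183} = - \frac{1}{22183}$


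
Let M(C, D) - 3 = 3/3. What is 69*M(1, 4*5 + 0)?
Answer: 276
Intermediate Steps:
M(C, D) = 4 (M(C, D) = 3 + 3/3 = 3 + 3*(⅓) = 3 + 1 = 4)
69*M(1, 4*5 + 0) = 69*4 = 276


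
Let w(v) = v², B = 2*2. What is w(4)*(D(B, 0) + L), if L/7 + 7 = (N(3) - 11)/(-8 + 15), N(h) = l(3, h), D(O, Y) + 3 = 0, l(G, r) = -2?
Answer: -1040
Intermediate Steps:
B = 4
D(O, Y) = -3 (D(O, Y) = -3 + 0 = -3)
N(h) = -2
L = -62 (L = -49 + 7*((-2 - 11)/(-8 + 15)) = -49 + 7*(-13/7) = -49 - 13 = -62)
w(4)*(D(B, 0) + L) = 4²*(-3 - 62) = 16*(-65) = -1040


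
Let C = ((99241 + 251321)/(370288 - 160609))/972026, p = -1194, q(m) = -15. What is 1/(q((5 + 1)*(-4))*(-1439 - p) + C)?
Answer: 33968906609/124835731846502 ≈ 0.00027211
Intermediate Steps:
C = 58427/33968906609 (C = (350562/209679)*(1/972026) = (350562*(1/209679))*(1/972026) = (116854/69893)*(1/972026) = 58427/33968906609 ≈ 1.7200e-6)
1/(q((5 + 1)*(-4))*(-1439 - p) + C) = 1/(-15*(-1439 - 1*(-1194)) + 58427/33968906609) = 1/(-15*(-1439 + 1194) + 58427/33968906609) = 1/(-15*(-245) + 58427/33968906609) = 1/(3675 + 58427/33968906609) = 1/(124835731846502/33968906609) = 33968906609/124835731846502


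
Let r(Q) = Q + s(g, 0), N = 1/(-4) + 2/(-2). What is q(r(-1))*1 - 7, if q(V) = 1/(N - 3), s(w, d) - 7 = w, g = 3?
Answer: -123/17 ≈ -7.2353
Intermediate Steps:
s(w, d) = 7 + w
N = -5/4 (N = 1*(-¼) + 2*(-½) = -¼ - 1 = -5/4 ≈ -1.2500)
r(Q) = 10 + Q (r(Q) = Q + (7 + 3) = Q + 10 = 10 + Q)
q(V) = -4/17 (q(V) = 1/(-5/4 - 3) = 1/(-17/4) = -4/17)
q(r(-1))*1 - 7 = -4/17*1 - 7 = -4/17 - 7 = -123/17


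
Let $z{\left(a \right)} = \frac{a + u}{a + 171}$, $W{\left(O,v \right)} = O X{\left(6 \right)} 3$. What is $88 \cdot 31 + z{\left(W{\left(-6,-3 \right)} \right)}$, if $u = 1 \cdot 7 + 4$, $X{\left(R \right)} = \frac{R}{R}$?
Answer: $\frac{417377}{153} \approx 2728.0$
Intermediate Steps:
$X{\left(R \right)} = 1$
$u = 11$ ($u = 7 + 4 = 11$)
$W{\left(O,v \right)} = 3 O$ ($W{\left(O,v \right)} = O 1 \cdot 3 = O 3 = 3 O$)
$z{\left(a \right)} = \frac{11 + a}{171 + a}$ ($z{\left(a \right)} = \frac{a + 11}{a + 171} = \frac{11 + a}{171 + a}$)
$88 \cdot 31 + z{\left(W{\left(-6,-3 \right)} \right)} = 88 \cdot 31 + \frac{11 + 3 \left(-6\right)}{171 + 3 \left(-6\right)} = 2728 + \frac{11 - 18}{171 - 18} = 2728 + \frac{1}{153} \left(-7\right) = 2728 - \frac{7}{153} = \frac{417377}{153}$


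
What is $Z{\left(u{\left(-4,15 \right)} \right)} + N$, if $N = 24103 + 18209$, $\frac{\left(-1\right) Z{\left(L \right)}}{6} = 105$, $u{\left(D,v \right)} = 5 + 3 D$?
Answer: $41682$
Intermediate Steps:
$Z{\left(L \right)} = -630$ ($Z{\left(L \right)} = \left(-6\right) 105 = -630$)
$N = 42312$
$Z{\left(u{\left(-4,15 \right)} \right)} + N = -630 + 42312 = 41682$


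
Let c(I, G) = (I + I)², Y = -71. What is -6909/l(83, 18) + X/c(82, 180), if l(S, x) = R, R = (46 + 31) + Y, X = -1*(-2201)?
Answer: -30968543/26896 ≈ -1151.4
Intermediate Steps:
X = 2201
c(I, G) = 4*I² (c(I, G) = (2*I)² = 4*I²)
R = 6 (R = (46 + 31) - 71 = 77 - 71 = 6)
l(S, x) = 6
-6909/l(83, 18) + X/c(82, 180) = -6909/6 + 2201/((4*82²)) = -6909*⅙ + 2201/((4*6724)) = -2303/2 + 2201/26896 = -30968543/26896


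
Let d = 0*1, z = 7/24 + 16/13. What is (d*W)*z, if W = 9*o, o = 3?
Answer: 0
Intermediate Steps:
z = 475/312 (z = 7*(1/24) + 16*(1/13) = 7/24 + 16/13 = 475/312 ≈ 1.5224)
W = 27 (W = 9*3 = 27)
d = 0
(d*W)*z = (0*27)*(475/312) = 0*(475/312) = 0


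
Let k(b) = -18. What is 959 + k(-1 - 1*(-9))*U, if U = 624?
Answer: -10273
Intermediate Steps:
959 + k(-1 - 1*(-9))*U = 959 - 18*624 = 959 - 11232 = -10273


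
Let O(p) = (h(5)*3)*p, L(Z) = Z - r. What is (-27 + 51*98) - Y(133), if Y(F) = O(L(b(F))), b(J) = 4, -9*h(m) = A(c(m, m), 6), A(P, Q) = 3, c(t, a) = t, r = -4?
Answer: 4979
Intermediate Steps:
h(m) = -⅓ (h(m) = -⅑*3 = -⅓)
L(Z) = 4 + Z (L(Z) = Z - 1*(-4) = Z + 4 = 4 + Z)
O(p) = -p (O(p) = (-⅓*3)*p = -p)
Y(F) = -8 (Y(F) = -(4 + 4) = -1*8 = -8)
(-27 + 51*98) - Y(133) = (-27 + 51*98) - 1*(-8) = (-27 + 4998) + 8 = 4971 + 8 = 4979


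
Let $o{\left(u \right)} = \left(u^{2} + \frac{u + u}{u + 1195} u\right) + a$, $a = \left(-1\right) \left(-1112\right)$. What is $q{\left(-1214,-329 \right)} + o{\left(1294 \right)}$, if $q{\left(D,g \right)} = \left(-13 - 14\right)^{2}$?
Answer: $\frac{4175602325}{2489} \approx 1.6776 \cdot 10^{6}$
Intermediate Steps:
$a = 1112$
$q{\left(D,g \right)} = 729$ ($q{\left(D,g \right)} = \left(-27\right)^{2} = 729$)
$o{\left(u \right)} = 1112 + u^{2} + \frac{2 u^{2}}{1195 + u}$ ($o{\left(u \right)} = \left(u^{2} + \frac{u + u}{u + 1195} u\right) + 1112 = \left(u^{2} + \frac{2 u}{1195 + u} u\right) + 1112 = \left(u^{2} + \frac{2 u^{2}}{1195 + u}\right) + 1112 = 1112 + u^{2} + \frac{2 u^{2}}{1195 + u}$)
$q{\left(-1214,-329 \right)} + o{\left(1294 \right)} = 729 + \frac{1328840 + 1294^{3} + 1112 \cdot 1294 + 1197 \cdot 1294^{2}}{1195 + 1294} = 729 + \frac{1328840 + 2166720184 + 1438928 + 1197 \cdot 1674436}{2489} = 729 + \frac{1328840 + 2166720184 + 1438928 + 2004299892}{2489} = 729 + \frac{1}{2489} \cdot 4173787844 = 729 + \frac{4173787844}{2489} = \frac{4175602325}{2489}$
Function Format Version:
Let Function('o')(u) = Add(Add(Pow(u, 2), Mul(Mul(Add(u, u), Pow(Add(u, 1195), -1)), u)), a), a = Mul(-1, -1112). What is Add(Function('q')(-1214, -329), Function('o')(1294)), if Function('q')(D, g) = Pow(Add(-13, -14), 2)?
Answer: Rational(4175602325, 2489) ≈ 1.6776e+6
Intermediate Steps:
a = 1112
Function('q')(D, g) = 729 (Function('q')(D, g) = Pow(-27, 2) = 729)
Function('o')(u) = Add(1112, Pow(u, 2), Mul(2, Pow(u, 2), Pow(Add(1195, u), -1))) (Function('o')(u) = Add(Add(Pow(u, 2), Mul(Mul(Add(u, u), Pow(Add(u, 1195), -1)), u)), 1112) = Add(Add(Pow(u, 2), Mul(Mul(Mul(2, u), Pow(Add(1195, u), -1)), u)), 1112) = Add(Add(Pow(u, 2), Mul(Mul(2, u, Pow(Add(1195, u), -1)), u)), 1112) = Add(Add(Pow(u, 2), Mul(2, Pow(u, 2), Pow(Add(1195, u), -1))), 1112) = Add(1112, Pow(u, 2), Mul(2, Pow(u, 2), Pow(Add(1195, u), -1))))
Add(Function('q')(-1214, -329), Function('o')(1294)) = Add(729, Mul(Pow(Add(1195, 1294), -1), Add(1328840, Pow(1294, 3), Mul(1112, 1294), Mul(1197, Pow(1294, 2))))) = Add(729, Mul(Pow(2489, -1), Add(1328840, 2166720184, 1438928, Mul(1197, 1674436)))) = Add(729, Mul(Rational(1, 2489), Add(1328840, 2166720184, 1438928, 2004299892))) = Add(729, Mul(Rational(1, 2489), 4173787844)) = Add(729, Rational(4173787844, 2489)) = Rational(4175602325, 2489)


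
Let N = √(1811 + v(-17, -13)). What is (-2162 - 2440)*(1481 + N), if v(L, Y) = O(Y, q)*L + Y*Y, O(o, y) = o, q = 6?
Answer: -6815562 - 4602*√2201 ≈ -7.0315e+6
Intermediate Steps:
v(L, Y) = Y² + L*Y (v(L, Y) = Y*L + Y*Y = L*Y + Y² = Y² + L*Y)
N = √2201 (N = √(1811 - 13*(-17 - 13)) = √(1811 - 13*(-30)) = √(1811 + 390) = √2201 ≈ 46.915)
(-2162 - 2440)*(1481 + N) = (-2162 - 2440)*(1481 + √2201) = -4602*(1481 + √2201) = -6815562 - 4602*√2201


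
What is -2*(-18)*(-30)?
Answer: -1080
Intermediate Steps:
-2*(-18)*(-30) = 36*(-30) = -1080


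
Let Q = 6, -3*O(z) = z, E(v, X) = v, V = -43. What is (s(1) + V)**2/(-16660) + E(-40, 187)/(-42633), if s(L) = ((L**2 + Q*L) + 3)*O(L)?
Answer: -90857177/710265780 ≈ -0.12792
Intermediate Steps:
O(z) = -z/3
s(L) = -L*(3 + L**2 + 6*L)/3 (s(L) = ((L**2 + 6*L) + 3)*(-L/3) = (3 + L**2 + 6*L)*(-L/3) = -L*(3 + L**2 + 6*L)/3)
(s(1) + V)**2/(-16660) + E(-40, 187)/(-42633) = (-1/3*1*(3 + 1**2 + 6*1) - 43)**2/(-16660) - 40/(-42633) = (-1/3*1*(3 + 1 + 6) - 43)**2*(-1/16660) - 40*(-1/42633) = (-1/3*1*10 - 43)**2*(-1/16660) + 40/42633 = (-10/3 - 43)**2*(-1/16660) + 40/42633 = (-139/3)**2*(-1/16660) + 40/42633 = (19321/9)*(-1/16660) + 40/42633 = -19321/149940 + 40/42633 = -90857177/710265780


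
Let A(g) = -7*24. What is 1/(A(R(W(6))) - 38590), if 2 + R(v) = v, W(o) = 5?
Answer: -1/38758 ≈ -2.5801e-5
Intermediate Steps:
R(v) = -2 + v
A(g) = -168
1/(A(R(W(6))) - 38590) = 1/(-168 - 38590) = 1/(-38758) = -1/38758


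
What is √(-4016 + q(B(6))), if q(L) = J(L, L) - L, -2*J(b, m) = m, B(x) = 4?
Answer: I*√4022 ≈ 63.419*I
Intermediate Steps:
J(b, m) = -m/2
q(L) = -3*L/2 (q(L) = -L/2 - L = -3*L/2)
√(-4016 + q(B(6))) = √(-4016 - 3/2*4) = √(-4016 - 6) = √(-4022) = I*√4022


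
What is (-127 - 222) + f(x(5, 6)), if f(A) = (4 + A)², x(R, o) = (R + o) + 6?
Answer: 92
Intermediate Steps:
x(R, o) = 6 + R + o
(-127 - 222) + f(x(5, 6)) = (-127 - 222) + (4 + (6 + 5 + 6))² = -349 + (4 + 17)² = -349 + 21² = -349 + 441 = 92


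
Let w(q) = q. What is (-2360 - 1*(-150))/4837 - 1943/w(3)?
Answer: -9404921/14511 ≈ -648.12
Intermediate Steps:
(-2360 - 1*(-150))/4837 - 1943/w(3) = (-2360 - 1*(-150))/4837 - 1943/3 = (-2360 + 150)*(1/4837) - 1943*⅓ = -2210*1/4837 - 1943/3 = -2210/4837 - 1943/3 = -9404921/14511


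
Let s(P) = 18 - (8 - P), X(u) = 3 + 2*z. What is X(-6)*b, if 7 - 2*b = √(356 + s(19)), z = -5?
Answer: -49/2 + 7*√385/2 ≈ 44.175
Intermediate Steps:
X(u) = -7 (X(u) = 3 + 2*(-5) = 3 - 10 = -7)
s(P) = 10 + P (s(P) = 18 + (-8 + P) = 10 + P)
b = 7/2 - √385/2 (b = 7/2 - √(356 + (10 + 19))/2 = 7/2 - √(356 + 29)/2 = 7/2 - √385/2 ≈ -6.3107)
X(-6)*b = -7*(7/2 - √385/2) = -49/2 + 7*√385/2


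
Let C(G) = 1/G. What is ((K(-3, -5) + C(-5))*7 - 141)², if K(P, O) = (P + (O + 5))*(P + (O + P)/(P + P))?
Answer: 288369/25 ≈ 11535.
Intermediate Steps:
K(P, O) = (P + (O + P)/(2*P))*(5 + O + P) (K(P, O) = (P + (5 + O))*(P + (O + P)/((2*P))) = (5 + O + P)*(P + (O + P)*(1/(2*P))) = (5 + O + P)*(P + (O + P)/(2*P)) = (P + (O + P)/(2*P))*(5 + O + P))
((K(-3, -5) + C(-5))*7 - 141)² = (((½)*((-5)² + 5*(-5) - 3*(5 + 2*(-5) + 2*(-3)² + 11*(-3) + 2*(-5)*(-3)))/(-3) + 1/(-5))*7 - 141)² = (((½)*(-⅓)*(25 - 25 - 3*(5 - 10 + 2*9 - 33 + 30)) - ⅕)*7 - 141)² = (((½)*(-⅓)*(25 - 25 - 3*(5 - 10 + 18 - 33 + 30)) - ⅕)*7 - 141)² = (((½)*(-⅓)*(25 - 25 - 3*10) - ⅕)*7 - 141)² = (((½)*(-⅓)*(25 - 25 - 30) - ⅕)*7 - 141)² = (((½)*(-⅓)*(-30) - ⅕)*7 - 141)² = ((5 - ⅕)*7 - 141)² = ((24/5)*7 - 141)² = (168/5 - 141)² = (-537/5)² = 288369/25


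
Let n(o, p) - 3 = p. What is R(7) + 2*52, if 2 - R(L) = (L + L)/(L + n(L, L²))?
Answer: 6240/59 ≈ 105.76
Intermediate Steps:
n(o, p) = 3 + p
R(L) = 2 - 2*L/(3 + L + L²) (R(L) = 2 - (L + L)/(L + (3 + L²)) = 2 - 2*L/(3 + L + L²))
R(7) + 2*52 = 2*(3 + 7²)/(3 + 7 + 7²) + 2*52 = 2*(3 + 49)/(3 + 7 + 49) + 104 = 2*52/59 + 104 = 2*(1/59)*52 + 104 = 104/59 + 104 = 6240/59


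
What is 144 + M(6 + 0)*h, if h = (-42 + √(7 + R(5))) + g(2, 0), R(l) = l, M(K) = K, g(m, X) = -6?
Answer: -144 + 12*√3 ≈ -123.22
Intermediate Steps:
h = -48 + 2*√3 (h = (-42 + √(7 + 5)) - 6 = (-42 + √12) - 6 = (-42 + 2*√3) - 6 = -48 + 2*√3 ≈ -44.536)
144 + M(6 + 0)*h = 144 + (6 + 0)*(-48 + 2*√3) = 144 + 6*(-48 + 2*√3) = 144 + (-288 + 12*√3) = -144 + 12*√3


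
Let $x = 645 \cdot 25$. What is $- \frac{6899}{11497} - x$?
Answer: $- \frac{185396024}{11497} \approx -16126.0$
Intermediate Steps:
$x = 16125$
$- \frac{6899}{11497} - x = - \frac{6899}{11497} - 16125 = - \frac{185396024}{11497}$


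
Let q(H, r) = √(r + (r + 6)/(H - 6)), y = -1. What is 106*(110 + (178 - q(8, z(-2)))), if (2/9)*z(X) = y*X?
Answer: 30528 - 53*√66 ≈ 30097.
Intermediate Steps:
z(X) = -9*X/2 (z(X) = 9*(-X)/2 = -9*X/2)
q(H, r) = √(r + (6 + r)/(-6 + H))
106*(110 + (178 - q(8, z(-2)))) = 106*(110 + (178 - √((6 - 9/2*(-2) + (-9/2*(-2))*(-6 + 8))/(-6 + 8)))) = 106*(110 + (178 - √((6 + 9 + 9*2)/2))) = 106*(110 + (178 - √((6 + 9 + 18)/2))) = 106*(110 + (178 - √((½)*33))) = 106*(110 + (178 - √(33/2))) = 106*(110 + (178 - √66/2)) = 106*(288 - √66/2) = 30528 - 53*√66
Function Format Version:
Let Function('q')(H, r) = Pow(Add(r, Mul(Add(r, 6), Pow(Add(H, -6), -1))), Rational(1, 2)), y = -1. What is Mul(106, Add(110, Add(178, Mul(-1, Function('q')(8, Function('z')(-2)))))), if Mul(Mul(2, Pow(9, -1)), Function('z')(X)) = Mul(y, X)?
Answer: Add(30528, Mul(-53, Pow(66, Rational(1, 2)))) ≈ 30097.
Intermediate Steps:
Function('z')(X) = Mul(Rational(-9, 2), X) (Function('z')(X) = Mul(Rational(9, 2), Mul(-1, X)) = Mul(Rational(-9, 2), X))
Function('q')(H, r) = Pow(Add(r, Mul(Pow(Add(-6, H), -1), Add(6, r))), Rational(1, 2)) (Function('q')(H, r) = Pow(Add(r, Mul(Add(6, r), Pow(Add(-6, H), -1))), Rational(1, 2)) = Pow(Add(r, Mul(Pow(Add(-6, H), -1), Add(6, r))), Rational(1, 2)))
Mul(106, Add(110, Add(178, Mul(-1, Function('q')(8, Function('z')(-2)))))) = Mul(106, Add(110, Add(178, Mul(-1, Pow(Mul(Pow(Add(-6, 8), -1), Add(6, Mul(Rational(-9, 2), -2), Mul(Mul(Rational(-9, 2), -2), Add(-6, 8)))), Rational(1, 2)))))) = Mul(106, Add(110, Add(178, Mul(-1, Pow(Mul(Pow(2, -1), Add(6, 9, Mul(9, 2))), Rational(1, 2)))))) = Mul(106, Add(110, Add(178, Mul(-1, Pow(Mul(Rational(1, 2), Add(6, 9, 18)), Rational(1, 2)))))) = Mul(106, Add(110, Add(178, Mul(-1, Pow(Mul(Rational(1, 2), 33), Rational(1, 2)))))) = Mul(106, Add(110, Add(178, Mul(-1, Pow(Rational(33, 2), Rational(1, 2)))))) = Mul(106, Add(110, Add(178, Mul(-1, Mul(Rational(1, 2), Pow(66, Rational(1, 2))))))) = Mul(106, Add(110, Add(178, Mul(Rational(-1, 2), Pow(66, Rational(1, 2)))))) = Mul(106, Add(288, Mul(Rational(-1, 2), Pow(66, Rational(1, 2))))) = Add(30528, Mul(-53, Pow(66, Rational(1, 2))))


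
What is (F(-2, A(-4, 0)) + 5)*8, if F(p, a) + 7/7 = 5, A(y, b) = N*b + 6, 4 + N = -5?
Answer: 72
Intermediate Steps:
N = -9 (N = -4 - 5 = -9)
A(y, b) = 6 - 9*b (A(y, b) = -9*b + 6 = 6 - 9*b)
F(p, a) = 4 (F(p, a) = -1 + 5 = 4)
(F(-2, A(-4, 0)) + 5)*8 = (4 + 5)*8 = 9*8 = 72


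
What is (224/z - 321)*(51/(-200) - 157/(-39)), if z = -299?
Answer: -2829426433/2332200 ≈ -1213.2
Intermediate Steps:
(224/z - 321)*(51/(-200) - 157/(-39)) = (224/(-299) - 321)*(51/(-200) - 157/(-39)) = (224*(-1/299) - 321)*(51*(-1/200) - 157*(-1/39)) = (-224/299 - 321)*(-51/200 + 157/39) = -96203/299*29411/7800 = -2829426433/2332200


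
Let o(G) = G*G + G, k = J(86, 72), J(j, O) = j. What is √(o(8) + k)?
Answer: √158 ≈ 12.570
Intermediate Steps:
k = 86
o(G) = G + G² (o(G) = G² + G = G + G²)
√(o(8) + k) = √(8*(1 + 8) + 86) = √(8*9 + 86) = √(72 + 86) = √158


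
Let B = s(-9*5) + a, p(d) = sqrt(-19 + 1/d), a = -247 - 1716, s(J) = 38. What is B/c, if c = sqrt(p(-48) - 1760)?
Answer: -3850*sqrt(3)/sqrt(-21120 + I*sqrt(2739)) ≈ -0.056852 + 45.885*I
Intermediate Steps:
a = -1963
c = sqrt(-1760 + I*sqrt(2739)/12) (c = sqrt(sqrt(-19 + 1/(-48)) - 1760) = sqrt(sqrt(-19 - 1/48) - 1760) = sqrt(sqrt(-913/48) - 1760) = sqrt(I*sqrt(2739)/12 - 1760) = sqrt(-1760 + I*sqrt(2739)/12) ≈ 0.052 + 41.952*I)
B = -1925 (B = 38 - 1963 = -1925)
B/c = -1925*6/sqrt(-63360 + 3*I*sqrt(2739)) = -11550/sqrt(-63360 + 3*I*sqrt(2739))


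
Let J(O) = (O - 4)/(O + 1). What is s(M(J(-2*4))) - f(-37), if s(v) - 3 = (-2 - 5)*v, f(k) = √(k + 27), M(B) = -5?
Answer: 38 - I*√10 ≈ 38.0 - 3.1623*I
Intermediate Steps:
J(O) = (-4 + O)/(1 + O)
f(k) = √(27 + k)
s(v) = 3 - 7*v (s(v) = 3 + (-2 - 5)*v = 3 - 7*v)
s(M(J(-2*4))) - f(-37) = (3 - 7*(-5)) - √(27 - 37) = (3 + 35) - √(-10) = 38 - I*√10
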